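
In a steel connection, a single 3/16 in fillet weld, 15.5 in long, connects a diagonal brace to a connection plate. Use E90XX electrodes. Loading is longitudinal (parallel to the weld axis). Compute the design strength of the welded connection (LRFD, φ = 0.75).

φR_n ≈ 83.2 kip

E90XX → F_EXX = 90 ksi.
Effective throat t_e = 0.707 × 0.1875 = 0.1326 in.
Total length L = 15.5 in; A_we = 0.1326 × 15.5 = 2.055 in².
F_nw = 0.6 F_EXX = 0.6 × 90 = 54 ksi.
φR_n = 0.75 × 54 × 2.055 = 83.22 kip.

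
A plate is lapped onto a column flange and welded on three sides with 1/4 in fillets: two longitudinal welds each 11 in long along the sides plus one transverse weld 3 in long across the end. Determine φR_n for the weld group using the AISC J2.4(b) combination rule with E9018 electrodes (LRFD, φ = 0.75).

E90XX → F_EXX = 90 ksi.
t_e = 0.707 × 0.25 = 0.1767 in.
R_nwl = 0.6 × 90 × 0.1767 × 22 = 210 kips (longitudinal, 2 welds).
R_nwt = 0.6 × 90 × 0.1767 × 3 = 28.63 kips (transverse, base value).
(i) R_nwl + R_nwt = 238.6 kips; (ii) 0.85 R_nwl + 1.5 R_nwt = 221.4 kips.
R_n = max = 238.6 kips [governs: (i)]; φR_n = 179 kips.

φR_n ≈ 179 kips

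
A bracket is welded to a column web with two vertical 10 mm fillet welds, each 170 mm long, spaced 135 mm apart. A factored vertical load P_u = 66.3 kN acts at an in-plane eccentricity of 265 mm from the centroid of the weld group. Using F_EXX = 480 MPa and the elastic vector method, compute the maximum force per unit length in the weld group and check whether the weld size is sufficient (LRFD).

f_max ≈ 939 N/mm; adequate

Total weld length L_w = 340 mm. Treat welds as unit-width lines.
Polar moment about centroid: J = 2[d³/12 + d(b/2)²] = 2[170³/12 + 170×67.5²] = 2368000 mm³.
Direct shear f_v = P/L_w = 66.3×10³ / 340 = 195 N/mm (vertical).
Torsion M = P·e = 66.3×10³ × 265 = 17570000 N·mm.
Critical point at (x, y) = (67.5, 85) from centroid. f_tx = M·y/J = 630.7 N/mm; f_ty = M·x/J = 500.8 N/mm.
Resultant f_max = √[f_tx² + (f_v + f_ty)²] = √[630.7² + (195 + 500.8)²] = 939.1 N/mm.
Capacity per unit length: φr_n = 0.75 × 0.6 × 480 × (0.707 × 10) = 1527 N/mm.
939.1 ≤ 1527 → adequate.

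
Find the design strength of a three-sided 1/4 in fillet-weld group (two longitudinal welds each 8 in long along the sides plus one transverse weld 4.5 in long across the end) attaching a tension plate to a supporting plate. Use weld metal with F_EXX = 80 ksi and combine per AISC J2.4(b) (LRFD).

φR_n ≈ 130 kip

t_e = 0.707 × 0.25 = 0.1767 in.
R_nwl = 0.6 × 80 × 0.1767 × 16 = 135.7 kip (longitudinal, 2 welds).
R_nwt = 0.6 × 80 × 0.1767 × 4.5 = 38.18 kip (transverse, base value).
(i) R_nwl + R_nwt = 173.9 kip; (ii) 0.85 R_nwl + 1.5 R_nwt = 172.6 kip.
R_n = max = 173.9 kip [governs: (i)]; φR_n = 130.4 kip.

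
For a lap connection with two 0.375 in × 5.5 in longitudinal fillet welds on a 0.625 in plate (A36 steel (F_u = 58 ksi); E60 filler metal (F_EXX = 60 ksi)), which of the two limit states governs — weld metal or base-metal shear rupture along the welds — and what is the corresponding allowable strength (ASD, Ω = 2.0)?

t_e = 0.707 × 0.375 = 0.2651 in; L = 11 in.
Weld metal: R_n/Ω = (1/2.0) × 0.6 × 60 × 0.2651 × 11 = 52.49 kips.
Base metal (shear rupture): R_n/Ω = (1/2.0) × 0.6 × 58 × 0.625 × 11 = 119.6 kips.
Governing: weld metal.

R_n/Ω ≈ 52.5 kips (weld metal governs)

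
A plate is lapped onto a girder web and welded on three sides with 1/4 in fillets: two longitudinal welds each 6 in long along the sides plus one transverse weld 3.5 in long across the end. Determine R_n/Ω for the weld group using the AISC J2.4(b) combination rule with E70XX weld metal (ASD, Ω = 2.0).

R_n/Ω ≈ 57.5 kips

E70XX → F_EXX = 70 ksi.
t_e = 0.707 × 0.25 = 0.1767 in.
R_nwl = 0.6 × 70 × 0.1767 × 12 = 89.08 kips (longitudinal, 2 welds).
R_nwt = 0.6 × 70 × 0.1767 × 3.5 = 25.98 kips (transverse, base value).
(i) R_nwl + R_nwt = 115.1 kips; (ii) 0.85 R_nwl + 1.5 R_nwt = 114.7 kips.
R_n = max = 115.1 kips [governs: (i)]; R_n/Ω = 57.53 kips.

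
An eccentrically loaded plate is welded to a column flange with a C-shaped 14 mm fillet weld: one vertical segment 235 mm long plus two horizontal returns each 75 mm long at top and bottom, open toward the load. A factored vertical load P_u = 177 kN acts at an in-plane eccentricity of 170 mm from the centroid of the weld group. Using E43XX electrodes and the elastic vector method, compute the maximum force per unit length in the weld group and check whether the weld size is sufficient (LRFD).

f_max ≈ 1450 N/mm; adequate

E43XX → F_EXX = 430 MPa.
Total weld length L_w = 385 mm. Treat welds as unit-width lines.
Centroid: x̄ = 2×75×37.5 / 385 = 14.61 mm from the vertical weld.
Polar moment about centroid: J = I_x + I_y = [235³/12 + 2×75×117.5²] + [235×14.61² + 2(75³/12 + 75×22.89²)] = 3351000 mm³.
Direct shear f_v = P/L_w = 177×10³ / 385 = 459.7 N/mm (vertical).
Torsion M = P·e = 177×10³ × 170 = 30090000 N·mm.
Critical point at (x, y) = (60.39, 117.5) from centroid. f_tx = M·y/J = 1055 N/mm; f_ty = M·x/J = 542.2 N/mm.
Resultant f_max = √[f_tx² + (f_v + f_ty)²] = √[1055² + (459.7 + 542.2)²] = 1455 N/mm.
Capacity per unit length: φr_n = 0.75 × 0.6 × 430 × (0.707 × 14) = 1915 N/mm.
1455 ≤ 1915 → adequate.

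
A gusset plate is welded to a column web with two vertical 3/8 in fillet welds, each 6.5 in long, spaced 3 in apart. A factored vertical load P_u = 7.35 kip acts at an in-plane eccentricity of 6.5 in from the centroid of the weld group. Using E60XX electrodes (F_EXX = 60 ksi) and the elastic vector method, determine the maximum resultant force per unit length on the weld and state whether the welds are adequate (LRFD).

Total weld length L_w = 13 in. Treat welds as unit-width lines.
Polar moment about centroid: J = 2[d³/12 + d(b/2)²] = 2[6.5³/12 + 6.5×1.5²] = 75.02 in³.
Direct shear f_v = P/L_w = 7.35 / 13 = 0.5654 kip/in (vertical).
Torsion M = P·e = 7.35 × 6.5 = 47.775 kip·in.
Critical point at (x, y) = (1.5, 3.25) from centroid. f_tx = M·y/J = 2.07 kip/in; f_ty = M·x/J = 0.9552 kip/in.
Resultant f_max = √[f_tx² + (f_v + f_ty)²] = √[2.07² + (0.5654 + 0.9552)²] = 2.568 kip/in.
Capacity per unit length: φr_n = 0.75 × 0.6 × 60 × (0.707 × 0.375) = 7.158 kip/in.
2.568 ≤ 7.158 → adequate.

f_max ≈ 2.57 kip/in; adequate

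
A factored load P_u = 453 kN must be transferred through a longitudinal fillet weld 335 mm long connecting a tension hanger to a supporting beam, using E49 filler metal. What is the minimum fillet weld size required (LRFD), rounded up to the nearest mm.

E49XX → F_EXX = 490 MPa.
Total weld length L = 335 mm.
Required throat t_e = P_u / (φ × 0.6 F_EXX × L) = 453 / (0.75 × 0.6 × 490 × 335 × 10⁻³) = 6.133 mm.
Required leg w = t_e / 0.707 = 8.674 mm → use 9 mm.

w = 9 mm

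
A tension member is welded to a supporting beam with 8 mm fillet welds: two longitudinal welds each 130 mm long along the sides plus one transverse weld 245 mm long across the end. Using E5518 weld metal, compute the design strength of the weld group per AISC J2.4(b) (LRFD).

E55XX → F_EXX = 550 MPa.
t_e = 0.707 × 8 = 5.656 mm.
R_nwl = 0.6 × 550 × 5.656 × 260 × 10⁻³ = 485.3 kN (longitudinal, 2 welds).
R_nwt = 0.6 × 550 × 5.656 × 245 × 10⁻³ = 457.3 kN (transverse, base value).
(i) R_nwl + R_nwt = 942.6 kN; (ii) 0.85 R_nwl + 1.5 R_nwt = 1098 kN.
R_n = max = 1098 kN [governs: (ii)]; φR_n = 823.8 kN.

φR_n ≈ 824 kN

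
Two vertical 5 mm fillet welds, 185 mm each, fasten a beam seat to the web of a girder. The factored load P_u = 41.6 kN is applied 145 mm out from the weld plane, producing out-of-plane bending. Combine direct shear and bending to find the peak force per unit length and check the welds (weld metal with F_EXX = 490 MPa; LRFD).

L_w = 2 × 185 = 370 mm; section modulus (unit throat) S = 2 × L²/6 = 11410 mm².
Direct shear f_v = P/L_w = 41.6×10³/370 = 112.4 N/mm.
Moment M = P × e = 41.6×10³ × 145 = 6032000 N·mm; bending f_b = M/S = 528.7 N/mm.
f_max = √(f_v² + f_b²) = √(112.4² + 528.7²) = 540.6 N/mm.
φr_n = 0.75 × 0.6 × 490 × (0.707 × 5) = 779.5 N/mm → adequate.

f_max ≈ 541 N/mm; adequate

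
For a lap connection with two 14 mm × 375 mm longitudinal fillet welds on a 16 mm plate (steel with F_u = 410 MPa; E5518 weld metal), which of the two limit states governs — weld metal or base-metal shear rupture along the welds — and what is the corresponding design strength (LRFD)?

φR_n ≈ 1840 kN (weld metal governs)

E55XX → F_EXX = 550 MPa.
t_e = 0.707 × 14 = 9.898 mm; L = 750 mm.
Weld metal: φR_n = 0.75 × 0.6 × 550 × 9.898 × 750 × 10⁻³ = 1837 kN.
Base metal (shear rupture): φR_n = 0.75 × 0.6 × 410 × 16 × 750 × 10⁻³ = 2214 kN.
Governing: weld metal.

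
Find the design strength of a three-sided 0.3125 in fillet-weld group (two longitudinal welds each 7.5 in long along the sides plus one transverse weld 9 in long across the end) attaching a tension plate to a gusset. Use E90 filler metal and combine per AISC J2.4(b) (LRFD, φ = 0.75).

φR_n ≈ 235 kips

E90XX → F_EXX = 90 ksi.
t_e = 0.707 × 0.3125 = 0.2209 in.
R_nwl = 0.6 × 90 × 0.2209 × 15 = 179 kips (longitudinal, 2 welds).
R_nwt = 0.6 × 90 × 0.2209 × 9 = 107.4 kips (transverse, base value).
(i) R_nwl + R_nwt = 286.3 kips; (ii) 0.85 R_nwl + 1.5 R_nwt = 313.2 kips.
R_n = max = 313.2 kips [governs: (ii)]; φR_n = 234.9 kips.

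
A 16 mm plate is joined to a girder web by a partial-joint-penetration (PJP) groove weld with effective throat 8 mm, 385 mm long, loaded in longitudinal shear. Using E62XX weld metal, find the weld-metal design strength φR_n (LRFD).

φR_n ≈ 859 kN

E62XX → F_EXX = 620 MPa.
Effective throat (given) t_e = 8 mm.
A_we = 8 × 385 = 3080 mm².
F_nw = 0.6 F_EXX = 372 MPa.
φR_n = 0.75 × 372 × 3080 × 10⁻³ = 859.3 kN.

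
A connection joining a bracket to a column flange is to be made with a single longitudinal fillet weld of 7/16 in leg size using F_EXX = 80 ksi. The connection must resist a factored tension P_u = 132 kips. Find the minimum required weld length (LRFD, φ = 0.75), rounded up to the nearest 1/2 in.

L = 12 in

Throat t_e = 0.707 × 0.4375 = 0.3093 in.
φr_n = 0.75 × 0.6 × 80 × 0.3093 = 11.14 kips/in.
L_req = P_u / φr_n = 132 / 11.14 = 11.85 in total.
Round up → use L = 12 in.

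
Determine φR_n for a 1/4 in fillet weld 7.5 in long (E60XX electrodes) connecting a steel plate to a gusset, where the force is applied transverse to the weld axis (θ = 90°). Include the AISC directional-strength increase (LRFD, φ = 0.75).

E60XX → F_EXX = 60 ksi.
t_e = 0.707 × 0.25 = 0.1767 in; A_we = 0.1767 × 7.5 = 1.326 in².
Directional factor: 1.0 + 0.5 sin^1.5(90°) = 1.5.
F_nw = 0.6 × 60 × 1.5 = 54 ksi.
φR_n = 0.75 × 54 × 1.326 = 53.69 kip.

φR_n ≈ 53.7 kip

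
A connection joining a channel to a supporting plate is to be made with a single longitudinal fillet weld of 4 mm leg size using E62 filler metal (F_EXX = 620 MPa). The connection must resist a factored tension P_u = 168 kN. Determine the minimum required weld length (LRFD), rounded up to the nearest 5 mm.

Throat t_e = 0.707 × 4 = 2.828 mm.
φr_n = 0.75 × 0.6 × 620 × 2.828 × 10⁻³ = 0.789 kN/mm.
L_req = P_u / φr_n = 168 / 0.789 = 212.9 mm total.
Round up → use L = 215 mm.

L = 215 mm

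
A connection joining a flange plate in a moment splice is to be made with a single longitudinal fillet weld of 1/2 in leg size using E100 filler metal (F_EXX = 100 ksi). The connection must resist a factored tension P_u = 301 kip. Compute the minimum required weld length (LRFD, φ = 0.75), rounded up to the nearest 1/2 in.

L = 19 in

Throat t_e = 0.707 × 0.5 = 0.3535 in.
φr_n = 0.75 × 0.6 × 100 × 0.3535 = 15.91 kip/in.
L_req = P_u / φr_n = 301 / 15.91 = 18.92 in total.
Round up → use L = 19 in.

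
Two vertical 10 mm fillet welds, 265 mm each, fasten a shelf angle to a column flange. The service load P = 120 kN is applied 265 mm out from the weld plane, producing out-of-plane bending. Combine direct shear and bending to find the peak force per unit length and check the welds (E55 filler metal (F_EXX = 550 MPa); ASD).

f_max ≈ 1380 N/mm; NOT adequate

L_w = 2 × 265 = 530 mm; section modulus (unit throat) S = 2 × L²/6 = 23410 mm².
Direct shear f_v = P/L_w = 120×10³/530 = 226.4 N/mm.
Moment M = P × e = 120×10³ × 265 = 31800000 N·mm; bending f_b = M/S = 1358 N/mm.
f_max = √(f_v² + f_b²) = √(226.4² + 1358²) = 1377 N/mm.
r_n/Ω = (1/2.0) × 0.6 × 550 × (0.707 × 10) = 1167 N/mm → NOT adequate.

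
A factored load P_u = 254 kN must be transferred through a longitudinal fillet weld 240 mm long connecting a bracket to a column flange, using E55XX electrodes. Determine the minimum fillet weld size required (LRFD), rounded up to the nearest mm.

w = 7 mm

E55XX → F_EXX = 550 MPa.
Total weld length L = 240 mm.
Required throat t_e = P_u / (φ × 0.6 F_EXX × L) = 254 / (0.75 × 0.6 × 550 × 240 × 10⁻³) = 4.276 mm.
Required leg w = t_e / 0.707 = 6.048 mm → use 7 mm.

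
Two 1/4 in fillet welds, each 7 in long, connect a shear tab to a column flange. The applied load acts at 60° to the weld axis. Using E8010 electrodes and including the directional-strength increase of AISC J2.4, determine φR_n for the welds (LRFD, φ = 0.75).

E80XX → F_EXX = 80 ksi.
t_e = 0.707 × 0.25 = 0.1767 in; A_we = 0.1767 × 14 = 2.474 in².
Directional factor: 1.0 + 0.5 sin^1.5(60°) = 1.403.
F_nw = 0.6 × 80 × 1.403 = 67.34 ksi.
φR_n = 0.75 × 67.34 × 2.474 = 125 kip.

φR_n ≈ 125 kip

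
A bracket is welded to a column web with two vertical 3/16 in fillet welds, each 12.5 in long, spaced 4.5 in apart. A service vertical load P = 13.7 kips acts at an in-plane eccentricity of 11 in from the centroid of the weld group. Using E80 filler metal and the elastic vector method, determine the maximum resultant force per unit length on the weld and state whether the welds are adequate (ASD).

E80XX → F_EXX = 80 ksi.
Total weld length L_w = 25 in. Treat welds as unit-width lines.
Polar moment about centroid: J = 2[d³/12 + d(b/2)²] = 2[12.5³/12 + 12.5×2.25²] = 452.1 in³.
Direct shear f_v = P/L_w = 13.7 / 25 = 0.548 kip/in (vertical).
Torsion M = P·e = 13.7 × 11 = 150.7 kip·in.
Critical point at (x, y) = (2.25, 6.25) from centroid. f_tx = M·y/J = 2.083 kip/in; f_ty = M·x/J = 0.75 kip/in.
Resultant f_max = √[f_tx² + (f_v + f_ty)²] = √[2.083² + (0.548 + 0.75)²] = 2.455 kip/in.
Capacity per unit length: r_n/Ω = (1/2.0) × 0.6 × 80 × (0.707 × 0.1875) = 3.181 kip/in.
2.455 ≤ 3.181 → adequate.

f_max ≈ 2.45 kip/in; adequate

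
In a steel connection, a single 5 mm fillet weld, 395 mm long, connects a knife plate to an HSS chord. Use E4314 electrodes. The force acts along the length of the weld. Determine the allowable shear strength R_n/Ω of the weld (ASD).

E43XX → F_EXX = 430 MPa.
Effective throat t_e = 0.707 × 5 = 3.535 mm.
Total length L = 395 mm; A_we = 3.535 × 395 = 1396 mm².
F_nw = 0.6 F_EXX = 0.6 × 430 = 258 MPa.
R_n = 258 × 1396 × 10⁻³ = 360.3 kN; R_n/Ω = 360.3/2.0 = 180.1 kN.

R_n/Ω ≈ 180 kN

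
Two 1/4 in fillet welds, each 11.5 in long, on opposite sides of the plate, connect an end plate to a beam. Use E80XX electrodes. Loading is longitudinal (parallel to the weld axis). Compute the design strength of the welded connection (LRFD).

E80XX → F_EXX = 80 ksi.
Effective throat t_e = 0.707 × 0.25 = 0.1767 in.
Total length L = 23 in; A_we = 0.1767 × 23 = 4.065 in².
F_nw = 0.6 F_EXX = 0.6 × 80 = 48 ksi.
φR_n = 0.75 × 48 × 4.065 = 146.3 kip.

φR_n ≈ 146 kip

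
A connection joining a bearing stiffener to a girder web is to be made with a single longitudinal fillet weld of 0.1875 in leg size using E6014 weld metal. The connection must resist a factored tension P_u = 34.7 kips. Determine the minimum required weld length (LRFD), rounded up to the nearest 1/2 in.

E60XX → F_EXX = 60 ksi.
Throat t_e = 0.707 × 0.1875 = 0.1326 in.
φr_n = 0.75 × 0.6 × 60 × 0.1326 = 3.579 kips/in.
L_req = P_u / φr_n = 34.7 / 3.579 = 9.695 in total.
Round up → use L = 10 in.

L = 10 in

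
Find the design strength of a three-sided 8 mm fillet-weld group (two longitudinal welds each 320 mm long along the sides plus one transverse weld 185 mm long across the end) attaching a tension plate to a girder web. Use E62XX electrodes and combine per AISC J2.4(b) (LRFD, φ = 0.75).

E62XX → F_EXX = 620 MPa.
t_e = 0.707 × 8 = 5.656 mm.
R_nwl = 0.6 × 620 × 5.656 × 640 × 10⁻³ = 1347 kN (longitudinal, 2 welds).
R_nwt = 0.6 × 620 × 5.656 × 185 × 10⁻³ = 389.2 kN (transverse, base value).
(i) R_nwl + R_nwt = 1736 kN; (ii) 0.85 R_nwl + 1.5 R_nwt = 1728 kN.
R_n = max = 1736 kN [governs: (i)]; φR_n = 1302 kN.

φR_n ≈ 1300 kN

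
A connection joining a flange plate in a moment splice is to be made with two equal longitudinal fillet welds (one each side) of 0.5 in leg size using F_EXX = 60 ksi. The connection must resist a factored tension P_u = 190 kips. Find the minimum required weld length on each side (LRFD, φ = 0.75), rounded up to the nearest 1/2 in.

Throat t_e = 0.707 × 0.5 = 0.3535 in.
φr_n = 0.75 × 0.6 × 60 × 0.3535 = 9.544 kips/in.
L_req = P_u / φr_n = 190 / 9.544 = 19.91 in total.
Per side: 19.91 / 2 = 9.953 in.
Round up → use L = 10 in on each side.

L = 10 in on each side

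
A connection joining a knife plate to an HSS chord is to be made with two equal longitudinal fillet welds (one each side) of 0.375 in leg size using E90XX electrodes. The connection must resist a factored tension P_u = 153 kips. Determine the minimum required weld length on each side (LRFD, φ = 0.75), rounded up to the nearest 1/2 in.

E90XX → F_EXX = 90 ksi.
Throat t_e = 0.707 × 0.375 = 0.2651 in.
φr_n = 0.75 × 0.6 × 90 × 0.2651 = 10.74 kips/in.
L_req = P_u / φr_n = 153 / 10.74 = 14.25 in total.
Per side: 14.25 / 2 = 7.125 in.
Round up → use L = 7.5 in on each side.

L = 7.5 in on each side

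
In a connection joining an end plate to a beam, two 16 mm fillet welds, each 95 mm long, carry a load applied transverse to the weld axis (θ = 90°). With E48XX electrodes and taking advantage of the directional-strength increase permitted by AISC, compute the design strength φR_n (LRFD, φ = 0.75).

E48XX → F_EXX = 480 MPa.
t_e = 0.707 × 16 = 11.31 mm; A_we = 11.31 × 190 = 2149 mm².
Directional factor: 1.0 + 0.5 sin^1.5(90°) = 1.5.
F_nw = 0.6 × 480 × 1.5 = 432 MPa.
φR_n = 0.75 × 432 × 2149 × 10⁻³ = 696.4 kN.

φR_n ≈ 696 kN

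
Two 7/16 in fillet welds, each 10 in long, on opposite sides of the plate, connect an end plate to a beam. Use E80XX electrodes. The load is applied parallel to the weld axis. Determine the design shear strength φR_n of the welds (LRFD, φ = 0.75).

φR_n ≈ 223 kip

E80XX → F_EXX = 80 ksi.
Effective throat t_e = 0.707 × 0.4375 = 0.3093 in.
Total length L = 20 in; A_we = 0.3093 × 20 = 6.186 in².
F_nw = 0.6 F_EXX = 0.6 × 80 = 48 ksi.
φR_n = 0.75 × 48 × 6.186 = 222.7 kip.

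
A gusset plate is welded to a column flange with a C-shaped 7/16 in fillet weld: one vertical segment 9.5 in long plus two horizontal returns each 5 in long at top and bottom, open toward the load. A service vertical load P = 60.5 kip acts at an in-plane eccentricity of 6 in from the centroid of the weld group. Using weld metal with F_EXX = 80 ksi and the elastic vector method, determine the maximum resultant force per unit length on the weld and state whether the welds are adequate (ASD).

Total weld length L_w = 19.5 in. Treat welds as unit-width lines.
Centroid: x̄ = 2×5×2.5 / 19.5 = 1.282 in from the vertical weld.
Polar moment about centroid: J = I_x + I_y = [9.5³/12 + 2×5×4.75²] + [9.5×1.282² + 2(5³/12 + 5×1.218²)] = 348.4 in³.
Direct shear f_v = P/L_w = 60.5 / 19.5 = 3.103 kip/in (vertical).
Torsion M = P·e = 60.5 × 6 = 363 kip·in.
Critical point at (x, y) = (3.718, 4.75) from centroid. f_tx = M·y/J = 4.95 kip/in; f_ty = M·x/J = 3.874 kip/in.
Resultant f_max = √[f_tx² + (f_v + f_ty)²] = √[4.95² + (3.103 + 3.874)²] = 8.554 kip/in.
Capacity per unit length: r_n/Ω = (1/2.0) × 0.6 × 80 × (0.707 × 0.4375) = 7.423 kip/in.
8.554 > 7.423 → NOT adequate.

f_max ≈ 8.55 kip/in; NOT adequate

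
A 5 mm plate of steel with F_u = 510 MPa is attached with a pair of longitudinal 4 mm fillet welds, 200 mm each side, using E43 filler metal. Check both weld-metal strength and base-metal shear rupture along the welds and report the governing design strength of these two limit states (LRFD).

E43XX → F_EXX = 430 MPa.
t_e = 0.707 × 4 = 2.828 mm; L = 400 mm.
Weld metal: φR_n = 0.75 × 0.6 × 430 × 2.828 × 400 × 10⁻³ = 218.9 kN.
Base metal (shear rupture): φR_n = 0.75 × 0.6 × 510 × 5 × 400 × 10⁻³ = 459 kN.
Governing: weld metal.

φR_n ≈ 219 kN (weld metal governs)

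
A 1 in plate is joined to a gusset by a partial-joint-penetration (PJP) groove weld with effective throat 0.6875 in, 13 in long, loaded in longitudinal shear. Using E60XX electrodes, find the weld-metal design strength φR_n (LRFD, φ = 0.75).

E60XX → F_EXX = 60 ksi.
Effective throat (given) t_e = 0.6875 in.
A_we = 0.6875 × 13 = 8.938 in².
F_nw = 0.6 F_EXX = 36 ksi.
φR_n = 0.75 × 36 × 8.938 = 241.3 kips.

φR_n ≈ 241 kips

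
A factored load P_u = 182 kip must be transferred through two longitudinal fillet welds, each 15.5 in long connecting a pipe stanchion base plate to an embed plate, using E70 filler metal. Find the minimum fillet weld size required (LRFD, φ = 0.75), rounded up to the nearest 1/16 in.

w = 5/16 in

E70XX → F_EXX = 70 ksi.
Total weld length L = 31 in.
Required throat t_e = P_u / (φ × 0.6 F_EXX × L) = 182 / (0.75 × 0.6 × 70 × 31) = 0.1864 in.
Required leg w = t_e / 0.707 = 0.2636 in → use 5/16 in.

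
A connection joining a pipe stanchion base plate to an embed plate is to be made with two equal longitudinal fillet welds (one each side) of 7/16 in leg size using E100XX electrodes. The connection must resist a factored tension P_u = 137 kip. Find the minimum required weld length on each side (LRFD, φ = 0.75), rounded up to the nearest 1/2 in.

L = 5 in on each side

E100XX → F_EXX = 100 ksi.
Throat t_e = 0.707 × 0.4375 = 0.3093 in.
φr_n = 0.75 × 0.6 × 100 × 0.3093 = 13.92 kip/in.
L_req = P_u / φr_n = 137 / 13.92 = 9.843 in total.
Per side: 9.843 / 2 = 4.921 in.
Round up → use L = 5 in on each side.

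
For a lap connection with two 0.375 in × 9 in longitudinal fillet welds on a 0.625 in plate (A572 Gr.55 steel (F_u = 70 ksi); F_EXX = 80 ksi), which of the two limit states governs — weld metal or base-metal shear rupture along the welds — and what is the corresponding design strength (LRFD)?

t_e = 0.707 × 0.375 = 0.2651 in; L = 18 in.
Weld metal: φR_n = 0.75 × 0.6 × 80 × 0.2651 × 18 = 171.8 kips.
Base metal (shear rupture): φR_n = 0.75 × 0.6 × 70 × 0.625 × 18 = 354.4 kips.
Governing: weld metal.

φR_n ≈ 172 kips (weld metal governs)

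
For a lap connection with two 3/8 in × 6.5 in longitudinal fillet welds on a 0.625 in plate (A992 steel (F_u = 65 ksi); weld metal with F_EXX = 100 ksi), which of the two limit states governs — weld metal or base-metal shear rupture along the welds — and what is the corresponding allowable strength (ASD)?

R_n/Ω ≈ 103 kips (weld metal governs)

t_e = 0.707 × 0.375 = 0.2651 in; L = 13 in.
Weld metal: R_n/Ω = (1/2.0) × 0.6 × 100 × 0.2651 × 13 = 103.4 kips.
Base metal (shear rupture): R_n/Ω = (1/2.0) × 0.6 × 65 × 0.625 × 13 = 158.4 kips.
Governing: weld metal.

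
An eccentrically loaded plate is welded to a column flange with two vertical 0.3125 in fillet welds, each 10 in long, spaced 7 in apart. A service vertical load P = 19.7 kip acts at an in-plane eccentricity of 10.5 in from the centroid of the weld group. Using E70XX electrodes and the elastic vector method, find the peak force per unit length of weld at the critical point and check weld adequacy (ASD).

f_max ≈ 3.72 kip/in; adequate

E70XX → F_EXX = 70 ksi.
Total weld length L_w = 20 in. Treat welds as unit-width lines.
Polar moment about centroid: J = 2[d³/12 + d(b/2)²] = 2[10³/12 + 10×3.5²] = 411.7 in³.
Direct shear f_v = P/L_w = 19.7 / 20 = 0.985 kip/in (vertical).
Torsion M = P·e = 19.7 × 10.5 = 206.85 kip·in.
Critical point at (x, y) = (3.5, 5) from centroid. f_tx = M·y/J = 2.512 kip/in; f_ty = M·x/J = 1.759 kip/in.
Resultant f_max = √[f_tx² + (f_v + f_ty)²] = √[2.512² + (0.985 + 1.759)²] = 3.72 kip/in.
Capacity per unit length: r_n/Ω = (1/2.0) × 0.6 × 70 × (0.707 × 0.3125) = 4.64 kip/in.
3.72 ≤ 4.64 → adequate.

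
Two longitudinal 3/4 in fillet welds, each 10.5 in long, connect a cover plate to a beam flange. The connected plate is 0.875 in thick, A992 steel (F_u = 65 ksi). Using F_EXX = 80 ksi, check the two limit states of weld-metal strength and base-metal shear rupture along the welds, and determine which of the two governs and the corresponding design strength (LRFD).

φR_n ≈ 401 kip (weld metal governs)

t_e = 0.707 × 0.75 = 0.5302 in; L = 21 in.
Weld metal: φR_n = 0.75 × 0.6 × 80 × 0.5302 × 21 = 400.9 kip.
Base metal (shear rupture): φR_n = 0.75 × 0.6 × 65 × 0.875 × 21 = 537.5 kip.
Governing: weld metal.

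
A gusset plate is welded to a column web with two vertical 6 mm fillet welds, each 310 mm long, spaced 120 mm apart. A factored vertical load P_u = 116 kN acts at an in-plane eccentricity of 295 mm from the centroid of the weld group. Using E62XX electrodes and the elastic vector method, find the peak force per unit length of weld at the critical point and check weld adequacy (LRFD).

f_max ≈ 875 N/mm; adequate

E62XX → F_EXX = 620 MPa.
Total weld length L_w = 620 mm. Treat welds as unit-width lines.
Polar moment about centroid: J = 2[d³/12 + d(b/2)²] = 2[310³/12 + 310×60²] = 7197000 mm³.
Direct shear f_v = P/L_w = 116×10³ / 620 = 187.1 N/mm (vertical).
Torsion M = P·e = 116×10³ × 295 = 34220000 N·mm.
Critical point at (x, y) = (60, 155) from centroid. f_tx = M·y/J = 737 N/mm; f_ty = M·x/J = 285.3 N/mm.
Resultant f_max = √[f_tx² + (f_v + f_ty)²] = √[737² + (187.1 + 285.3)²] = 875.4 N/mm.
Capacity per unit length: φr_n = 0.75 × 0.6 × 620 × (0.707 × 6) = 1184 N/mm.
875.4 ≤ 1184 → adequate.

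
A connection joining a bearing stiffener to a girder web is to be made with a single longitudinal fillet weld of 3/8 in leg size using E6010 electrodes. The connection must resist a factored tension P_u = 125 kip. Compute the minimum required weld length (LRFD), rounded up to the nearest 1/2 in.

L = 17.5 in

E60XX → F_EXX = 60 ksi.
Throat t_e = 0.707 × 0.375 = 0.2651 in.
φr_n = 0.75 × 0.6 × 60 × 0.2651 = 7.158 kip/in.
L_req = P_u / φr_n = 125 / 7.158 = 17.46 in total.
Round up → use L = 17.5 in.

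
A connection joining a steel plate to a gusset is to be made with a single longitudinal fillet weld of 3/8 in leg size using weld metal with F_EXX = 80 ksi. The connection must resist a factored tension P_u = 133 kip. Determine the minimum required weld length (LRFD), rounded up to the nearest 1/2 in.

L = 14 in

Throat t_e = 0.707 × 0.375 = 0.2651 in.
φr_n = 0.75 × 0.6 × 80 × 0.2651 = 9.544 kip/in.
L_req = P_u / φr_n = 133 / 9.544 = 13.93 in total.
Round up → use L = 14 in.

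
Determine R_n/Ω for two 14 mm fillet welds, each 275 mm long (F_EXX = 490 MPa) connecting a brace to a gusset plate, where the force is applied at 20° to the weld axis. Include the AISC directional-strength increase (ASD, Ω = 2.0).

t_e = 0.707 × 14 = 9.898 mm; A_we = 9.898 × 550 = 5444 mm².
Directional factor: 1.0 + 0.5 sin^1.5(20°) = 1.1.
F_nw = 0.6 × 490 × 1.1 = 323.4 MPa.
R_n/Ω = (323.4 × 5444) / 2.0 × 10⁻³ = 880.3 kN.

R_n/Ω ≈ 880 kN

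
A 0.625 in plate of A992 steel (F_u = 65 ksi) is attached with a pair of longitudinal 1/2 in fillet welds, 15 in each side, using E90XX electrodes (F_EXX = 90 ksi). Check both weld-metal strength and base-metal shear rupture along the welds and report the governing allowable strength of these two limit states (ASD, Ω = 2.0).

t_e = 0.707 × 0.5 = 0.3535 in; L = 30 in.
Weld metal: R_n/Ω = (1/2.0) × 0.6 × 90 × 0.3535 × 30 = 286.3 kip.
Base metal (shear rupture): R_n/Ω = (1/2.0) × 0.6 × 65 × 0.625 × 30 = 365.6 kip.
Governing: weld metal.

R_n/Ω ≈ 286 kip (weld metal governs)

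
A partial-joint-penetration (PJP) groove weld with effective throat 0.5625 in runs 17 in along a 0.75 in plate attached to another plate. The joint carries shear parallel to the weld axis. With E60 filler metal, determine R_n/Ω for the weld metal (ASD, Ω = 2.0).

R_n/Ω ≈ 172 kips

E60XX → F_EXX = 60 ksi.
Effective throat (given) t_e = 0.5625 in.
A_we = 0.5625 × 17 = 9.562 in².
F_nw = 0.6 F_EXX = 36 ksi.
R_n/Ω = (36 × 9.562) / 2.0 = 172.1 kips.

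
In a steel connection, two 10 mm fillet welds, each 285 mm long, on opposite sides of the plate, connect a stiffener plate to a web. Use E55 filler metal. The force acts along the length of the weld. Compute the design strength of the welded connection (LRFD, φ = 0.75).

E55XX → F_EXX = 550 MPa.
Effective throat t_e = 0.707 × 10 = 7.07 mm.
Total length L = 570 mm; A_we = 7.07 × 570 = 4030 mm².
F_nw = 0.6 F_EXX = 0.6 × 550 = 330 MPa.
φR_n = 0.75 × 330 × 4030 × 10⁻³ = 997.4 kN.

φR_n ≈ 997 kN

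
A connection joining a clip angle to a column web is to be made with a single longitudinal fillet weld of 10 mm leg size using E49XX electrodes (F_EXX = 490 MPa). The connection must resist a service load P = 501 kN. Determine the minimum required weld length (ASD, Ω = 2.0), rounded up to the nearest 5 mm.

Throat t_e = 0.707 × 10 = 7.07 mm.
r_n/Ω = (0.6 × 490 × 7.07) / 2.0 = 1039 N/mm = 1.039 kN/mm.
L_req = P / (r_n/Ω) = 501 / 1.039 = 482.1 mm total.
Round up → use L = 485 mm.

L = 485 mm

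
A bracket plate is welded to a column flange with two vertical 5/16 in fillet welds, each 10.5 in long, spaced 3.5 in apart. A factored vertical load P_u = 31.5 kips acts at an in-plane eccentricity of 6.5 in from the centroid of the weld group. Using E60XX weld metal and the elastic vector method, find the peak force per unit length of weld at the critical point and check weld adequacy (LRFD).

E60XX → F_EXX = 60 ksi.
Total weld length L_w = 21 in. Treat welds as unit-width lines.
Polar moment about centroid: J = 2[d³/12 + d(b/2)²] = 2[10.5³/12 + 10.5×1.75²] = 257.2 in³.
Direct shear f_v = P/L_w = 31.5 / 21 = 1.5 kip/in (vertical).
Torsion M = P·e = 31.5 × 6.5 = 204.75 kip·in.
Critical point at (x, y) = (1.75, 5.25) from centroid. f_tx = M·y/J = 4.179 kip/in; f_ty = M·x/J = 1.393 kip/in.
Resultant f_max = √[f_tx² + (f_v + f_ty)²] = √[4.179² + (1.5 + 1.393)²] = 5.082 kip/in.
Capacity per unit length: φr_n = 0.75 × 0.6 × 60 × (0.707 × 0.3125) = 5.965 kip/in.
5.082 ≤ 5.965 → adequate.

f_max ≈ 5.08 kip/in; adequate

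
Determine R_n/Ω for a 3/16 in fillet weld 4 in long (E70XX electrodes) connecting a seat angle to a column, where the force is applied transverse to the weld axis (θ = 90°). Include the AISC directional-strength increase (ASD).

R_n/Ω ≈ 16.7 kips

E70XX → F_EXX = 70 ksi.
t_e = 0.707 × 0.1875 = 0.1326 in; A_we = 0.1326 × 4 = 0.5302 in².
Directional factor: 1.0 + 0.5 sin^1.5(90°) = 1.5.
F_nw = 0.6 × 70 × 1.5 = 63 ksi.
R_n/Ω = (63 × 0.5302) / 2.0 = 16.7 kips.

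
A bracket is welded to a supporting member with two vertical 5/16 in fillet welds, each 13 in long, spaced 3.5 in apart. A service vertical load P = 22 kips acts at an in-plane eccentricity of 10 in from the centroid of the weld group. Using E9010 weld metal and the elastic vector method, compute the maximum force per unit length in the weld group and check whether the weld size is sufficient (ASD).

E90XX → F_EXX = 90 ksi.
Total weld length L_w = 26 in. Treat welds as unit-width lines.
Polar moment about centroid: J = 2[d³/12 + d(b/2)²] = 2[13³/12 + 13×1.75²] = 445.8 in³.
Direct shear f_v = P/L_w = 22 / 26 = 0.8462 kip/in (vertical).
Torsion M = P·e = 22 × 10 = 220 kip·in.
Critical point at (x, y) = (1.75, 6.5) from centroid. f_tx = M·y/J = 3.208 kip/in; f_ty = M·x/J = 0.8636 kip/in.
Resultant f_max = √[f_tx² + (f_v + f_ty)²] = √[3.208² + (0.8462 + 0.8636)²] = 3.635 kip/in.
Capacity per unit length: r_n/Ω = (1/2.0) × 0.6 × 90 × (0.707 × 0.3125) = 5.965 kip/in.
3.635 ≤ 5.965 → adequate.

f_max ≈ 3.63 kip/in; adequate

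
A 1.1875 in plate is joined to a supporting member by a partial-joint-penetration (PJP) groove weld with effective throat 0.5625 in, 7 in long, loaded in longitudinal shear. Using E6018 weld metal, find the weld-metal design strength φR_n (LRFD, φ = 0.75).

φR_n ≈ 106 kip

E60XX → F_EXX = 60 ksi.
Effective throat (given) t_e = 0.5625 in.
A_we = 0.5625 × 7 = 3.938 in².
F_nw = 0.6 F_EXX = 36 ksi.
φR_n = 0.75 × 36 × 3.938 = 106.3 kip.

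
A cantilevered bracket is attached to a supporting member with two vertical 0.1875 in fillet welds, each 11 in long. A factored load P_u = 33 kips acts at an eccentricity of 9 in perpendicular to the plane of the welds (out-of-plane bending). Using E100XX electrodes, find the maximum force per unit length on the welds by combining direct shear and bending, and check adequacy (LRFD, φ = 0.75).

E100XX → F_EXX = 100 ksi.
L_w = 2 × 11 = 22 in; section modulus (unit throat) S = 2 × L²/6 = 40.33 in².
Direct shear f_v = P/L_w = 33/22 = 1.5 kip/in.
Moment M = P × e = 33 × 9 = 297 kip·in; bending f_b = M/S = 7.364 kip/in.
f_max = √(f_v² + f_b²) = √(1.5² + 7.364²) = 7.515 kip/in.
φr_n = 0.75 × 0.6 × 100 × (0.707 × 0.1875) = 5.965 kip/in → NOT adequate.

f_max ≈ 7.51 kip/in; NOT adequate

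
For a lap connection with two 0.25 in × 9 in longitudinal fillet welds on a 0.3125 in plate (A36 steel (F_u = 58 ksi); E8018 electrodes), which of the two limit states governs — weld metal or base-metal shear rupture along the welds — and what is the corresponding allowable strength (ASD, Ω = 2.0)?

R_n/Ω ≈ 76.4 kips (weld metal governs)

E80XX → F_EXX = 80 ksi.
t_e = 0.707 × 0.25 = 0.1767 in; L = 18 in.
Weld metal: R_n/Ω = (1/2.0) × 0.6 × 80 × 0.1767 × 18 = 76.36 kips.
Base metal (shear rupture): R_n/Ω = (1/2.0) × 0.6 × 58 × 0.3125 × 18 = 97.88 kips.
Governing: weld metal.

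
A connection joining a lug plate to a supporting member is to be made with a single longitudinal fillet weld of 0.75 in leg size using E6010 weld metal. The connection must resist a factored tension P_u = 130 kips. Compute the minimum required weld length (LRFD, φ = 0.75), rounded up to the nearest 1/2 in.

L = 9.5 in

E60XX → F_EXX = 60 ksi.
Throat t_e = 0.707 × 0.75 = 0.5302 in.
φr_n = 0.75 × 0.6 × 60 × 0.5302 = 14.32 kips/in.
L_req = P_u / φr_n = 130 / 14.32 = 9.08 in total.
Round up → use L = 9.5 in.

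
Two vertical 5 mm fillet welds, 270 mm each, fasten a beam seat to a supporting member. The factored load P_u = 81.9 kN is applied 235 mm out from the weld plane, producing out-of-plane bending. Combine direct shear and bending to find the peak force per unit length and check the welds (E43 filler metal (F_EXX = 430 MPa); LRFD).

f_max ≈ 806 N/mm; NOT adequate

L_w = 2 × 270 = 540 mm; section modulus (unit throat) S = 2 × L²/6 = 24300 mm².
Direct shear f_v = P/L_w = 81.9×10³/540 = 151.7 N/mm.
Moment M = P × e = 81.9×10³ × 235 = 19246000 N·mm; bending f_b = M/S = 792 N/mm.
f_max = √(f_v² + f_b²) = √(151.7² + 792²) = 806.4 N/mm.
φr_n = 0.75 × 0.6 × 430 × (0.707 × 5) = 684 N/mm → NOT adequate.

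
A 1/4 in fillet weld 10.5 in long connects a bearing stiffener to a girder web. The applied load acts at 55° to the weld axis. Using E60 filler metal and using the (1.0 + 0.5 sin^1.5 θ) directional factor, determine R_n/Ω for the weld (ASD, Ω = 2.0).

E60XX → F_EXX = 60 ksi.
t_e = 0.707 × 0.25 = 0.1767 in; A_we = 0.1767 × 10.5 = 1.856 in².
Directional factor: 1.0 + 0.5 sin^1.5(55°) = 1.371.
F_nw = 0.6 × 60 × 1.371 = 49.35 ksi.
R_n/Ω = (49.35 × 1.856) / 2.0 = 45.79 kip.

R_n/Ω ≈ 45.8 kip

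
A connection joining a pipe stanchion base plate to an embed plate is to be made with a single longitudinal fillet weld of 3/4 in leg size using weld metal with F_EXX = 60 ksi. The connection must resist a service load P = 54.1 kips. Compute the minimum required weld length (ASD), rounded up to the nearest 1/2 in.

L = 6 in

Throat t_e = 0.707 × 0.75 = 0.5302 in.
r_n/Ω = (0.6 × 60 × 0.5302) / 2.0 = 9.544 kip/in.
L_req = P / (r_n/Ω) = 54.1 / 9.544 = 5.668 in total.
Round up → use L = 6 in.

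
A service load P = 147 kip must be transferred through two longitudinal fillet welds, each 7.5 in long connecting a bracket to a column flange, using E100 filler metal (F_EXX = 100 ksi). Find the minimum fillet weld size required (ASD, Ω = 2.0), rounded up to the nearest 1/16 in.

Total weld length L = 15 in.
Required throat t_e = P × Ω / (0.6 F_EXX × L) = 147 × 2.0 / (0.6 × 100 × 15) = 0.3267 in.
Required leg w = t_e / 0.707 = 0.462 in → use 1/2 in.

w = 1/2 in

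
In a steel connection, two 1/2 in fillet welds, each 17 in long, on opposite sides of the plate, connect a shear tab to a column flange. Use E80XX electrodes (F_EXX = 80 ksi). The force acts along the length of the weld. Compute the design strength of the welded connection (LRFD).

Effective throat t_e = 0.707 × 0.5 = 0.3535 in.
Total length L = 34 in; A_we = 0.3535 × 34 = 12.02 in².
F_nw = 0.6 F_EXX = 0.6 × 80 = 48 ksi.
φR_n = 0.75 × 48 × 12.02 = 432.7 kips.

φR_n ≈ 433 kips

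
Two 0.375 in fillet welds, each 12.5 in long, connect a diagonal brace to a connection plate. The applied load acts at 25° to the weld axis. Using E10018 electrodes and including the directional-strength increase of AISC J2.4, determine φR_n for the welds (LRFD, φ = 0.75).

E100XX → F_EXX = 100 ksi.
t_e = 0.707 × 0.375 = 0.2651 in; A_we = 0.2651 × 25 = 6.628 in².
Directional factor: 1.0 + 0.5 sin^1.5(25°) = 1.137.
F_nw = 0.6 × 100 × 1.137 = 68.24 ksi.
φR_n = 0.75 × 68.24 × 6.628 = 339.2 kips.

φR_n ≈ 339 kips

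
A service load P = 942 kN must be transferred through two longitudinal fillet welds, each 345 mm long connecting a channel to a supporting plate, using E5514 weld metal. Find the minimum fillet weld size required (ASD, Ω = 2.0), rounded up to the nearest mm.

E55XX → F_EXX = 550 MPa.
Total weld length L = 690 mm.
Required throat t_e = P × Ω / (0.6 F_EXX × L) = 942 × 2.0 / (0.6 × 550 × 690 × 10⁻³) = 8.274 mm.
Required leg w = t_e / 0.707 = 11.7 mm → use 12 mm.

w = 12 mm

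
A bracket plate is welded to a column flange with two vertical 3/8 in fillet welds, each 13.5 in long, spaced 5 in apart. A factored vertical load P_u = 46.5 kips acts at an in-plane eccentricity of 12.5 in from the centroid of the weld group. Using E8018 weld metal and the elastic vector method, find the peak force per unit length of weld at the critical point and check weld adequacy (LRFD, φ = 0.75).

E80XX → F_EXX = 80 ksi.
Total weld length L_w = 27 in. Treat welds as unit-width lines.
Polar moment about centroid: J = 2[d³/12 + d(b/2)²] = 2[13.5³/12 + 13.5×2.5²] = 578.8 in³.
Direct shear f_v = P/L_w = 46.5 / 27 = 1.722 kip/in (vertical).
Torsion M = P·e = 46.5 × 12.5 = 581.25 kip·in.
Critical point at (x, y) = (2.5, 6.75) from centroid. f_tx = M·y/J = 6.778 kip/in; f_ty = M·x/J = 2.511 kip/in.
Resultant f_max = √[f_tx² + (f_v + f_ty)²] = √[6.778² + (1.722 + 2.511)²] = 7.991 kip/in.
Capacity per unit length: φr_n = 0.75 × 0.6 × 80 × (0.707 × 0.375) = 9.544 kip/in.
7.991 ≤ 9.544 → adequate.

f_max ≈ 7.99 kip/in; adequate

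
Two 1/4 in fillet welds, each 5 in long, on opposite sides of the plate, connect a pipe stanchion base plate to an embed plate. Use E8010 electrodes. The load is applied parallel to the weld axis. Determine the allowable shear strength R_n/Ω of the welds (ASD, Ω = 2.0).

E80XX → F_EXX = 80 ksi.
Effective throat t_e = 0.707 × 0.25 = 0.1767 in.
Total length L = 10 in; A_we = 0.1767 × 10 = 1.767 in².
F_nw = 0.6 F_EXX = 0.6 × 80 = 48 ksi.
R_n = 48 × 1.767 = 84.84 kips; R_n/Ω = 84.84/2.0 = 42.42 kips.

R_n/Ω ≈ 42.4 kips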